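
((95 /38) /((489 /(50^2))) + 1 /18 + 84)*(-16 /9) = -172.15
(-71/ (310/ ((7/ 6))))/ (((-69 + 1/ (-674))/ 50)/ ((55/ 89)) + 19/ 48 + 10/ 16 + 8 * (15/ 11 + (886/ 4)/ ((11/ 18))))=-0.00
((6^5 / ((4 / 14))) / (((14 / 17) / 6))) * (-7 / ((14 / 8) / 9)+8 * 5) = 793152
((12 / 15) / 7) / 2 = 2 / 35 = 0.06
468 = 468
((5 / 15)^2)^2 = 1 / 81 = 0.01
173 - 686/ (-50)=4668/ 25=186.72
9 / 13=0.69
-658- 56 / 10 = -3318 / 5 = -663.60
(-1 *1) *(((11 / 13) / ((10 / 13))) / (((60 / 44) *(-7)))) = 121 / 1050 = 0.12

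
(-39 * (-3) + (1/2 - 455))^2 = 455625/4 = 113906.25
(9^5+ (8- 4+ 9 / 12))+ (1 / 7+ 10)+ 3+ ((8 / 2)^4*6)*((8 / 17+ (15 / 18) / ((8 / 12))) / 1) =29373825 / 476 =61709.72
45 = 45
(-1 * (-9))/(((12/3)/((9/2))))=81/8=10.12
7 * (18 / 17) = 7.41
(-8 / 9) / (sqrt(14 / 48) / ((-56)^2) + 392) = -35246833664 / 15543853645821 + 7168 * sqrt(42) / 46631560937463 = -0.00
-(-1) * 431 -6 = 425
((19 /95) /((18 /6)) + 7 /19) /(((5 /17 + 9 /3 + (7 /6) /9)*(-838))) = -18972 /125107115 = -0.00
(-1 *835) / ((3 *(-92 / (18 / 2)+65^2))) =-2505 / 37933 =-0.07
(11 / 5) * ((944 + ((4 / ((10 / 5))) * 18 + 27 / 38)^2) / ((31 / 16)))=145603084 / 55955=2602.15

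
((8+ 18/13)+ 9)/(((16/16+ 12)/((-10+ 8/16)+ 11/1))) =717/338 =2.12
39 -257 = -218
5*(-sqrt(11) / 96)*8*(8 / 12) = -5*sqrt(11) / 18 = -0.92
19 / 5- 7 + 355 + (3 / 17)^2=508396 / 1445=351.83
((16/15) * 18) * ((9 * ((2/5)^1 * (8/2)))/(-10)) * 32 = -110592/125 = -884.74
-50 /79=-0.63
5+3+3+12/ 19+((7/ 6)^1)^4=332035/ 24624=13.48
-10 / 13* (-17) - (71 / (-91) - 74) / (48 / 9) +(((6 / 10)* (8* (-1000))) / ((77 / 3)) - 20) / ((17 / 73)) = -2578625 / 2992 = -861.84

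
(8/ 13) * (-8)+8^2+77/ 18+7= 16463/ 234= 70.35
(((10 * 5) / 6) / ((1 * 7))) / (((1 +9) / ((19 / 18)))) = 95 / 756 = 0.13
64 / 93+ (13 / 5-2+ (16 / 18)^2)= 26093 / 12555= 2.08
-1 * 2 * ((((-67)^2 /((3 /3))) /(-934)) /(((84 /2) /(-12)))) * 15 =-134670 /3269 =-41.20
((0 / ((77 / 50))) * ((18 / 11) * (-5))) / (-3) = 0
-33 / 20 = -1.65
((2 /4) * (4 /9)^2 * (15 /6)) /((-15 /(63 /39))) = -28 /1053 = -0.03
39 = 39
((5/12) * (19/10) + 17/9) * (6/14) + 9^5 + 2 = 9920761/168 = 59052.15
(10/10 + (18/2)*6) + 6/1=61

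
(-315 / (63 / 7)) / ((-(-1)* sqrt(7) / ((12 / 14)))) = -30* sqrt(7) / 7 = -11.34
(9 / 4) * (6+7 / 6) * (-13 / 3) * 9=-5031 / 8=-628.88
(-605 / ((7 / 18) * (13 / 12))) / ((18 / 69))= -500940 / 91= -5504.84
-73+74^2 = 5403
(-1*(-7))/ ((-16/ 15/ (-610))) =32025/ 8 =4003.12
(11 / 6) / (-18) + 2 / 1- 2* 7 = -1307 / 108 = -12.10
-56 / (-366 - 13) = 56 / 379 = 0.15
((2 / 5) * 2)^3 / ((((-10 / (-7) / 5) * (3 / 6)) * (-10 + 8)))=-224 / 125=-1.79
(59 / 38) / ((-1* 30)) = -59 / 1140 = -0.05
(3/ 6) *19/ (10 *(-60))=-19/ 1200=-0.02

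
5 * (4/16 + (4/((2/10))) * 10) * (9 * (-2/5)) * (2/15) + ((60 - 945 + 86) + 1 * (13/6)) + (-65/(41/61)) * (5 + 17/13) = -56623/30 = -1887.43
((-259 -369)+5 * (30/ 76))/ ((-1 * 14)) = 23789/ 532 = 44.72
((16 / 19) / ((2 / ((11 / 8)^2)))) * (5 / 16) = 605 / 2432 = 0.25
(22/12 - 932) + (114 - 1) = -4903/6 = -817.17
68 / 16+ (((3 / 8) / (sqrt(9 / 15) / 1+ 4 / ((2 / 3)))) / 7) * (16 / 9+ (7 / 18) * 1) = 14107 / 3304 - 13 * sqrt(15) / 19824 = 4.27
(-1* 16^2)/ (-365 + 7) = 128/ 179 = 0.72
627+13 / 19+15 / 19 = 11941 / 19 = 628.47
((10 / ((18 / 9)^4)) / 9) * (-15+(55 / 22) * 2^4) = 125 / 72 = 1.74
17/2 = 8.50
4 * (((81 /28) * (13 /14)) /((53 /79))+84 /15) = 997663 /25970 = 38.42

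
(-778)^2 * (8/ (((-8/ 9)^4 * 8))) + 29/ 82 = 40705515169/ 41984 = 969548.28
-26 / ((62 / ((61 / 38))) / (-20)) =7930 / 589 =13.46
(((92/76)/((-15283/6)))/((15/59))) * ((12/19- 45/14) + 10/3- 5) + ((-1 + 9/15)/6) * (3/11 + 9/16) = -973456283/20391434448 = -0.05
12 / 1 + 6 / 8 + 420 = 1731 / 4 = 432.75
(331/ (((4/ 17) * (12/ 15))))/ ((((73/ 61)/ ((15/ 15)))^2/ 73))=104690335/ 1168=89632.14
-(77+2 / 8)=-309 / 4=-77.25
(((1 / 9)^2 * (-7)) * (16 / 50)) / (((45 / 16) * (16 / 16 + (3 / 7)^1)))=-3136 / 455625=-0.01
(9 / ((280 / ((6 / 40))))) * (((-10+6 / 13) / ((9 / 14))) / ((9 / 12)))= -0.10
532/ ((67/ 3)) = 1596/ 67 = 23.82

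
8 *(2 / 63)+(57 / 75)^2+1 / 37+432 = 630620866 / 1456875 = 432.86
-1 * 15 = -15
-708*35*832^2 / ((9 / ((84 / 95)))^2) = -896546373632 / 5415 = -165567197.35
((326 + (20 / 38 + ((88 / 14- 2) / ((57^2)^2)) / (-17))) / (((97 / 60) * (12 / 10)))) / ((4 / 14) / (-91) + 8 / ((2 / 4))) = 62209214002390 / 5912525238777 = 10.52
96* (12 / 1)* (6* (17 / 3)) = 39168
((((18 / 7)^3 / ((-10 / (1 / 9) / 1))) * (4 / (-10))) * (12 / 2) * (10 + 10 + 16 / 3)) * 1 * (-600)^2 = 1418342400 / 343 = 4135109.04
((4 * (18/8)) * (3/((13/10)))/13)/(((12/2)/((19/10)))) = 171/338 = 0.51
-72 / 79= -0.91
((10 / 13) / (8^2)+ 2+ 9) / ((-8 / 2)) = -4581 / 1664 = -2.75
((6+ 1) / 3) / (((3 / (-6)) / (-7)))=98 / 3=32.67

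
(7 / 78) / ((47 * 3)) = 7 / 10998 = 0.00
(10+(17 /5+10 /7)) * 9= 4671 /35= 133.46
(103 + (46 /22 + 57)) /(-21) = -1783 /231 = -7.72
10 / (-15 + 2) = -10 / 13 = -0.77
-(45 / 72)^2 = -25 / 64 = -0.39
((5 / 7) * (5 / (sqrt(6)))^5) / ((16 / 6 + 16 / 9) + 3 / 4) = 15625 * sqrt(6) / 7854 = 4.87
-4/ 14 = -0.29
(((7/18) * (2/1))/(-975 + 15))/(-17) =7/146880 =0.00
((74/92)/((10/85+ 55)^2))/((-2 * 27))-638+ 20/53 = -73700490181553/115586374788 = -637.62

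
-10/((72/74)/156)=-4810/3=-1603.33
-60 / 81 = -20 / 27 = -0.74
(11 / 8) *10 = 55 / 4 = 13.75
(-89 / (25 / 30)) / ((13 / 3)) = -1602 / 65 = -24.65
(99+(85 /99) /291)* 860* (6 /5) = 102171.04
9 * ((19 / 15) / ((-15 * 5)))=-0.15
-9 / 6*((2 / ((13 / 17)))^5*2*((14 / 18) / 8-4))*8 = 12767354144 / 1113879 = 11462.07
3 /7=0.43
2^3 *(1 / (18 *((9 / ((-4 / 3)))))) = -16 / 243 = -0.07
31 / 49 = 0.63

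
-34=-34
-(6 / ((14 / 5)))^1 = -15 / 7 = -2.14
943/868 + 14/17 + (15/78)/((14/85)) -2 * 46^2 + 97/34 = -202669617/47957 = -4226.07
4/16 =1/4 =0.25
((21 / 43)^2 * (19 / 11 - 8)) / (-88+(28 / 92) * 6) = 699867 / 40311898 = 0.02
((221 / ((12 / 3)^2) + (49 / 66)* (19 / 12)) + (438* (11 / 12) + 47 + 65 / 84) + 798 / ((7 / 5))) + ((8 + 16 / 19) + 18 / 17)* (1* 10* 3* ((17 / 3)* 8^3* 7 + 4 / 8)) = 21608953876165 / 3581424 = 6033620.67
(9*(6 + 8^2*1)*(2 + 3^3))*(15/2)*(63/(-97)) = -8632575/97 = -88995.62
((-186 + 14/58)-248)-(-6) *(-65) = -23889/29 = -823.76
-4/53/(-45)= 4/2385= 0.00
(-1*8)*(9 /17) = -72 /17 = -4.24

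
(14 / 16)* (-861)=-753.38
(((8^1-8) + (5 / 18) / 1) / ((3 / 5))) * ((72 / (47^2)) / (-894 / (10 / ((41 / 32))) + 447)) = 16000 / 352510011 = 0.00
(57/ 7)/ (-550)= -57/ 3850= -0.01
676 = 676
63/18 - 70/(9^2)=427/162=2.64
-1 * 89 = -89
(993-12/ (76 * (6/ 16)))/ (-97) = -18859/ 1843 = -10.23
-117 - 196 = -313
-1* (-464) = 464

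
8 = 8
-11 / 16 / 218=-11 / 3488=-0.00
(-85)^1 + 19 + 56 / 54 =-1754 / 27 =-64.96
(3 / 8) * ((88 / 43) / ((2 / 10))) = 3.84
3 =3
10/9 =1.11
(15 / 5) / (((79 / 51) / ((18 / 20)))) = 1377 / 790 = 1.74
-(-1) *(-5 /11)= -5 /11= -0.45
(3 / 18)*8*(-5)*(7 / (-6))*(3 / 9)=70 / 27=2.59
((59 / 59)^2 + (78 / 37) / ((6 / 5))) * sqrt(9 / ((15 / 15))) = 306 / 37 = 8.27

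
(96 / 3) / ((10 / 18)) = 288 / 5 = 57.60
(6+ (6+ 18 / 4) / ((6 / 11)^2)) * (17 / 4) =16847 / 96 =175.49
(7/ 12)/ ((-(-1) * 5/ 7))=49/ 60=0.82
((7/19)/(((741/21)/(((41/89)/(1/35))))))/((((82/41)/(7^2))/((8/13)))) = 2.54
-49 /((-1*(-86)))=-49 /86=-0.57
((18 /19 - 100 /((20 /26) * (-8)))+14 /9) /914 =12827 /625176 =0.02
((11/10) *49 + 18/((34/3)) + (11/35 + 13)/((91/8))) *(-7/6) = -66.10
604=604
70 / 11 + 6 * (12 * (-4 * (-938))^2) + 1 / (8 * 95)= 8473531260891 / 8360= 1013580294.36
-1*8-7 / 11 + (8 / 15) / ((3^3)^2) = -1038737 / 120285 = -8.64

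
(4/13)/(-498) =-2/3237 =-0.00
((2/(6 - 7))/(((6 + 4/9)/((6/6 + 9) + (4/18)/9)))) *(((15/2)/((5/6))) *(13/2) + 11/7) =-1682/9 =-186.89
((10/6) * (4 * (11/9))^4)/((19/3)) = 18740480/124659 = 150.33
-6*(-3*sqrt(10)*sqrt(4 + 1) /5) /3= 6*sqrt(2)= 8.49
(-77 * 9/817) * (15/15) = -693/817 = -0.85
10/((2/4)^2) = 40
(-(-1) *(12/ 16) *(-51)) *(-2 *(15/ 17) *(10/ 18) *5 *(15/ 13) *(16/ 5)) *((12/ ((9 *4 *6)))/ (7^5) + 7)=1058841500/ 218491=4846.16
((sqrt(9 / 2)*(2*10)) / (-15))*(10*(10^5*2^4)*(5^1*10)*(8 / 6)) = -3016988933.06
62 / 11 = 5.64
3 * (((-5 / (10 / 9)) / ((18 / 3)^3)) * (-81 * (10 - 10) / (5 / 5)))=0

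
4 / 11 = 0.36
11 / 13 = 0.85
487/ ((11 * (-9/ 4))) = -1948/ 99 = -19.68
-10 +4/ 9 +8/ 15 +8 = -46/ 45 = -1.02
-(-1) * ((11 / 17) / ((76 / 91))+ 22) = 29425 / 1292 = 22.77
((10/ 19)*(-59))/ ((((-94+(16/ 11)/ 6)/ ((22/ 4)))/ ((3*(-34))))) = -321255/ 1729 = -185.80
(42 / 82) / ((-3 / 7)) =-49 / 41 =-1.20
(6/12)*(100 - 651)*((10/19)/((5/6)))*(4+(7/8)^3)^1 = -208017/256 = -812.57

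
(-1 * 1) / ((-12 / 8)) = 2 / 3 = 0.67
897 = 897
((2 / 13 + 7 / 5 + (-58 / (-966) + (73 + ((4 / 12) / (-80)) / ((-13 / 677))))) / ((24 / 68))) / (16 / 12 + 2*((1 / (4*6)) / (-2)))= 9830981 / 59892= 164.15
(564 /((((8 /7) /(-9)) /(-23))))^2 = 41742167481 /4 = 10435541870.25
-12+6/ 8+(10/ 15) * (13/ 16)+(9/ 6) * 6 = -41/ 24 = -1.71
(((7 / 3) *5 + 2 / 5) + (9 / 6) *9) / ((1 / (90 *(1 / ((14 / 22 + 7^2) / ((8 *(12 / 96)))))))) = 649 / 14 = 46.36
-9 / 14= -0.64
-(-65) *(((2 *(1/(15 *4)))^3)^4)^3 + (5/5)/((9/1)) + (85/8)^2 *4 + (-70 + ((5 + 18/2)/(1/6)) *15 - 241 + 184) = 47570201544900167247712500000000000000000000000000000013/30018927059399824200000000000000000000000000000000000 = 1584.67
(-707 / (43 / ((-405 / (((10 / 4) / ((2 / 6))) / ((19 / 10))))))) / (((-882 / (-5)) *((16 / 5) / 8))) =28785 / 1204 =23.91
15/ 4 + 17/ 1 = 83/ 4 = 20.75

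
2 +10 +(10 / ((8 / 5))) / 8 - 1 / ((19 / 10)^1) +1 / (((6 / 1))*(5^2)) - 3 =422329 / 45600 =9.26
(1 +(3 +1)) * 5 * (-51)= -1275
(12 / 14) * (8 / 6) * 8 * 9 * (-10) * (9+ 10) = -109440 / 7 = -15634.29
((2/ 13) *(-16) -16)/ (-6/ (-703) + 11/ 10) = -1687200/ 101309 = -16.65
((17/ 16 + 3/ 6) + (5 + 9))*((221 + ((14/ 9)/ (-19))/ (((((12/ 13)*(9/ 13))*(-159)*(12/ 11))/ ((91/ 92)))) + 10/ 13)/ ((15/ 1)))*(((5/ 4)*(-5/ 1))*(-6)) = 1939323400014965/ 224764720128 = 8628.24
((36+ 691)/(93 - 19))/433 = 727/32042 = 0.02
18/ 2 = 9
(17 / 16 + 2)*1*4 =49 / 4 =12.25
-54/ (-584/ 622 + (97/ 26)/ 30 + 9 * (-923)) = 13099320/ 2015309653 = 0.01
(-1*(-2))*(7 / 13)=14 / 13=1.08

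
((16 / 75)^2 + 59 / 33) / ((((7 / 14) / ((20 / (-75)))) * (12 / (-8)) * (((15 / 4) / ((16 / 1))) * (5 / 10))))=232327168 / 41765625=5.56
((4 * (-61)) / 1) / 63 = -244 / 63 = -3.87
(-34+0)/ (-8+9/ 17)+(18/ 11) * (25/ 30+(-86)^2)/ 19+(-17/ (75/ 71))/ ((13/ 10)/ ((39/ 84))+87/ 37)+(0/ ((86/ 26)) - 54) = 221768599258/ 379432185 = 584.47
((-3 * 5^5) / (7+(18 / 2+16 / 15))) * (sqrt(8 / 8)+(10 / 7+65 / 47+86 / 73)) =-4212984375 / 1537088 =-2740.89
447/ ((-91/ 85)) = -37995/ 91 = -417.53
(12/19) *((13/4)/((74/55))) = 2145/1406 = 1.53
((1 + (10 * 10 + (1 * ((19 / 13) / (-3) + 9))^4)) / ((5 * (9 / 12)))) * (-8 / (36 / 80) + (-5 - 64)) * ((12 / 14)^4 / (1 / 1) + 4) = -84332108908839440 / 149973439707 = -562313.63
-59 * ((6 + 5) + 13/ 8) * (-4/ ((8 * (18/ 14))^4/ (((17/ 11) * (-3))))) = -1.23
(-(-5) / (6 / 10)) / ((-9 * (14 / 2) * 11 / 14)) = -50 / 297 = -0.17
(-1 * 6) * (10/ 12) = -5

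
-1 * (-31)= 31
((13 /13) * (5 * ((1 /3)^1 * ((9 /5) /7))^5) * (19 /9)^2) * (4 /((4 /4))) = 4332 /10504375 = 0.00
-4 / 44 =-0.09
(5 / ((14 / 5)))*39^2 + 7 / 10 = 95087 / 35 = 2716.77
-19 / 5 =-3.80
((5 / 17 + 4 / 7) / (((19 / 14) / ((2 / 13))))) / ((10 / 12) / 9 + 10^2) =22248 / 22695595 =0.00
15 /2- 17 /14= 44 /7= 6.29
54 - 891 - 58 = -895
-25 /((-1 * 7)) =25 /7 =3.57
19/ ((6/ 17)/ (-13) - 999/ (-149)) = 625651/ 219885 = 2.85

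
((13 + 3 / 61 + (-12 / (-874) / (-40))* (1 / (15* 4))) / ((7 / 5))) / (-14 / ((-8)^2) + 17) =278281478 / 501018315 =0.56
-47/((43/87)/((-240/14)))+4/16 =1963021/1204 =1630.42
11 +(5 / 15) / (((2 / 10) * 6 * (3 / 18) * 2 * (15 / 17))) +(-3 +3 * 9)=647 / 18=35.94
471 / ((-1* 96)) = -157 / 32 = -4.91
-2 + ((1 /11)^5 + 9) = 1127358 /161051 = 7.00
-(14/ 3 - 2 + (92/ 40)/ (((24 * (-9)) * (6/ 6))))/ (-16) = 5737/ 34560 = 0.17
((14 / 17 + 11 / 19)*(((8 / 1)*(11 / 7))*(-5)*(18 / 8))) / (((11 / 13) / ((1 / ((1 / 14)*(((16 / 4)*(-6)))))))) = 88335 / 646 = 136.74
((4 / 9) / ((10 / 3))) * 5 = 2 / 3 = 0.67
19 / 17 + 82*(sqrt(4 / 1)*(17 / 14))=23831 / 119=200.26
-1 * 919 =-919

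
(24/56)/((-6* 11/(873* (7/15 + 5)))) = -11931/385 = -30.99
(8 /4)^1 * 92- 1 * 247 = -63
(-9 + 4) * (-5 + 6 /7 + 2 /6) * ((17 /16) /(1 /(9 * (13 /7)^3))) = 2801175 /2401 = 1166.67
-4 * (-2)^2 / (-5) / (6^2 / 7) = 28 / 45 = 0.62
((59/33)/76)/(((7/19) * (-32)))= -59/29568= -0.00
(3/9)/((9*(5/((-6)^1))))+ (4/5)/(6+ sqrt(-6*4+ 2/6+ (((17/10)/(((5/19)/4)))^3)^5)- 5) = -4271781441524108487250385355241918567950028/96115082434292440962002113564785361382391255+ 12207031250*sqrt(12815344324572325461608663711809587490959459)/2135890720762054243600046968106341364053139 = -0.04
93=93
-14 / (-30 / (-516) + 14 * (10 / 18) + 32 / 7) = -75852 / 67223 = -1.13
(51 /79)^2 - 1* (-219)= 1369380 /6241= 219.42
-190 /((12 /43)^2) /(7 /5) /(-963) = 878275 /485352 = 1.81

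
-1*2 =-2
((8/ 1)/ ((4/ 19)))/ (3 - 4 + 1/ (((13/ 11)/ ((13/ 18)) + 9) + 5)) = -6536/ 161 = -40.60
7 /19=0.37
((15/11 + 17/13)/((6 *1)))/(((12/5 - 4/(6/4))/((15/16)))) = -14325/9152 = -1.57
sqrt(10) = 3.16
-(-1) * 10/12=5/6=0.83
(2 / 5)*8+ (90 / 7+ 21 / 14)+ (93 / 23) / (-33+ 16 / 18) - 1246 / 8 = -128716689 / 930580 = -138.32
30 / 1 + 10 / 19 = 580 / 19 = 30.53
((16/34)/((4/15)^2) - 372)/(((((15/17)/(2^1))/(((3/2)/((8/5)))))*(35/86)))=-534189/280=-1907.82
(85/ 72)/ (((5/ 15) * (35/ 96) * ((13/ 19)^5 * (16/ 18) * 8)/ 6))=1136529441/ 20792408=54.66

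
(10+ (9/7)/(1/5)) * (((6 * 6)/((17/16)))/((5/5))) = 66240/119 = 556.64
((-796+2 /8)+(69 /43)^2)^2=34413745540329 /54700816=629126.73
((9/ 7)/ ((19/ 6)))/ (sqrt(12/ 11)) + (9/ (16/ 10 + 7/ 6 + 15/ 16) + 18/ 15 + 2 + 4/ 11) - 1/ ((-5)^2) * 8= 9 * sqrt(33)/ 133 + 1386988/ 244475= 6.06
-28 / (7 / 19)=-76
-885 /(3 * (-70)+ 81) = 295 /43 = 6.86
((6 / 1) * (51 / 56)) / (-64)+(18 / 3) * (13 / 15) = 45827 / 8960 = 5.11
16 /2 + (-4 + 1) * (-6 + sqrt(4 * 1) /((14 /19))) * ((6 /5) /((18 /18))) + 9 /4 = 22.08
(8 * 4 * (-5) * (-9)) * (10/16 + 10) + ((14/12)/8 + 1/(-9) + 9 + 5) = 2205221/144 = 15314.03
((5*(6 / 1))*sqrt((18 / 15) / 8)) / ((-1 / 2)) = -6*sqrt(15) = -23.24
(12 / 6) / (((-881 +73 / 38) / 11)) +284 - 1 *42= 8083174 / 33405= 241.97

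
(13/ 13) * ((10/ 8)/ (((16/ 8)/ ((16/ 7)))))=1.43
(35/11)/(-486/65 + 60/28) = -15925/26697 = -0.60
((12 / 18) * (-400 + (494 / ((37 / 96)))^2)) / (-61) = -4496976352 / 250527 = -17950.07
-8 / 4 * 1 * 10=-20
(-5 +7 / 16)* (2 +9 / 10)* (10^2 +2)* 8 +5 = -107917 / 10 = -10791.70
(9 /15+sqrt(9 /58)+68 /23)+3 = 3 * sqrt(58) /58+754 /115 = 6.95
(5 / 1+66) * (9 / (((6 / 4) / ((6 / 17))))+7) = 11005 / 17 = 647.35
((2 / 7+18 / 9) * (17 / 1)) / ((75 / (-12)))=-1088 / 175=-6.22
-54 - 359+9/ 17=-7012/ 17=-412.47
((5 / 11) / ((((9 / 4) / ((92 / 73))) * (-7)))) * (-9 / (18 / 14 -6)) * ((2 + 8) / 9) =-18400 / 238491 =-0.08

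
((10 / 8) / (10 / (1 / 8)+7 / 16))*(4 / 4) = 20 / 1287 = 0.02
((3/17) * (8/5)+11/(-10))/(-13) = 139/2210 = 0.06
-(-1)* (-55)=-55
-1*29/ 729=-0.04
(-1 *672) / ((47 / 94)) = -1344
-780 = -780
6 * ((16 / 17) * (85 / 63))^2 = 12800 / 1323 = 9.67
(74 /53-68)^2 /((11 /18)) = 224296200 /30899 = 7259.01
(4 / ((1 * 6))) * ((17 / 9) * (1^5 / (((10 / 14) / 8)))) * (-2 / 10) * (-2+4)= -5.64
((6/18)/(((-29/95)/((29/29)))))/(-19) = 5/87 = 0.06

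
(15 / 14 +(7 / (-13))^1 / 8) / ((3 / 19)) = 13889 / 2184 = 6.36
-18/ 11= -1.64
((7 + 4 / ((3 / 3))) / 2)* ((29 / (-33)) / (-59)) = 29 / 354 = 0.08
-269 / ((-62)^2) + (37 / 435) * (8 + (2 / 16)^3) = 130699109 / 214033920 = 0.61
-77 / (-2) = 77 / 2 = 38.50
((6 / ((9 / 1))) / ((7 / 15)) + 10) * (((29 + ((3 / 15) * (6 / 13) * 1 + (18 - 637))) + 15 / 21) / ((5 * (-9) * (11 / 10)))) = 953184 / 7007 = 136.03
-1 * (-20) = 20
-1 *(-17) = 17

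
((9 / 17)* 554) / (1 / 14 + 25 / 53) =3699612 / 6851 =540.01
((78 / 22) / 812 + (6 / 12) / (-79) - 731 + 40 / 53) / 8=-27309993889 / 299186272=-91.28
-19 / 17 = -1.12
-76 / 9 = -8.44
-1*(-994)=994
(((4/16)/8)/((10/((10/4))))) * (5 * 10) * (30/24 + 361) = 141.50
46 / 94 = 23 / 47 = 0.49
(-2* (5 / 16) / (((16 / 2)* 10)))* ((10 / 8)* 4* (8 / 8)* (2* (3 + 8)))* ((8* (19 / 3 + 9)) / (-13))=1265 / 156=8.11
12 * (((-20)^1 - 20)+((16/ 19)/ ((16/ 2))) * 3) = -9048/ 19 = -476.21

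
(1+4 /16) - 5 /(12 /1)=5 /6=0.83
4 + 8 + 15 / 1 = 27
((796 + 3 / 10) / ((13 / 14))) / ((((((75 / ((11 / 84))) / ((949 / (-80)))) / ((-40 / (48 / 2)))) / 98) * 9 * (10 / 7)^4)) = 752281706561 / 9720000000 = 77.40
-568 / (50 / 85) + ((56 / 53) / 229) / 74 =-2168104992 / 2245345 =-965.60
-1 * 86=-86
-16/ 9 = -1.78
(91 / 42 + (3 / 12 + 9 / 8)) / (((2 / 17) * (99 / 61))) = 88145 / 4752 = 18.55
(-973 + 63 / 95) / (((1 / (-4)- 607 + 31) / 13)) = 4803344 / 218975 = 21.94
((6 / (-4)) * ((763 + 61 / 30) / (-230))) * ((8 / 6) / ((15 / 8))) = 91804 / 25875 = 3.55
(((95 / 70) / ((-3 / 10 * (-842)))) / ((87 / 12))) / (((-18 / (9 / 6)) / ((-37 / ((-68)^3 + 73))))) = -3515 / 483589137906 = -0.00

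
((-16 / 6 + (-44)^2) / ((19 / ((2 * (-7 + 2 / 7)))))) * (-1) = 545200 / 399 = 1366.42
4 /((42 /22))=44 /21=2.10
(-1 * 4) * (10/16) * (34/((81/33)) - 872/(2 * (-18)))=-2570/27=-95.19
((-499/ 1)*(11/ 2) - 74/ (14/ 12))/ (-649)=39311/ 9086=4.33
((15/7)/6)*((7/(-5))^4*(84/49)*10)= 588/25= 23.52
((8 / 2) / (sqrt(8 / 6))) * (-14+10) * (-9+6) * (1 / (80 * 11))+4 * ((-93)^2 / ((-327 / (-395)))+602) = 3 * sqrt(3) / 110+4817612 / 109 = 44198.32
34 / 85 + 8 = 42 / 5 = 8.40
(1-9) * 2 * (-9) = 144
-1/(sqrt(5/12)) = -2*sqrt(15)/5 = -1.55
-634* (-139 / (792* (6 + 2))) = 44063 / 3168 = 13.91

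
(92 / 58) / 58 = 23 / 841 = 0.03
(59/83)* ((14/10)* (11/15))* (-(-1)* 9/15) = 4543/10375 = 0.44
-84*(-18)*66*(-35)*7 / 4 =-6112260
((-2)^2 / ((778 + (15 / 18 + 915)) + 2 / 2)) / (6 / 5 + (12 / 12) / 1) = 120 / 111859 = 0.00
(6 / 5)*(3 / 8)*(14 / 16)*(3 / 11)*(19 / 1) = 2.04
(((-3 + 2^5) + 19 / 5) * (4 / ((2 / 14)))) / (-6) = -2296 / 15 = -153.07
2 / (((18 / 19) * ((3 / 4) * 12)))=19 / 81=0.23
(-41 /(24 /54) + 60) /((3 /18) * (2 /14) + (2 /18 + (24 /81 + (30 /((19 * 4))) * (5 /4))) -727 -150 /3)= 926478 /22295093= 0.04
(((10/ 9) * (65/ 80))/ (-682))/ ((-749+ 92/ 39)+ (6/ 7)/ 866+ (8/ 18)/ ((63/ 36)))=2561195/ 1444141285312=0.00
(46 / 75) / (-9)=-46 / 675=-0.07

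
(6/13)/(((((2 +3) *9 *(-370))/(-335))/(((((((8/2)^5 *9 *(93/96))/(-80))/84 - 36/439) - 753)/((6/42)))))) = -517754493/10557950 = -49.04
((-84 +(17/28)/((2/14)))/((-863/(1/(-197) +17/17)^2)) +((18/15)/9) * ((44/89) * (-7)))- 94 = -94.37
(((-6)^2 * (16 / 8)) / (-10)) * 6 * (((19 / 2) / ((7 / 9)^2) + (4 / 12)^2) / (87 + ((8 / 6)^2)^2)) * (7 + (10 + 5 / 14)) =-1647349002 / 12524645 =-131.53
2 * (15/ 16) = 15/ 8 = 1.88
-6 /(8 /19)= -57 /4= -14.25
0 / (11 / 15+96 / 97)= 0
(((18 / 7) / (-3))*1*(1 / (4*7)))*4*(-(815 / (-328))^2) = 1992675 / 2635808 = 0.76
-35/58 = -0.60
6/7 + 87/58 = 33/14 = 2.36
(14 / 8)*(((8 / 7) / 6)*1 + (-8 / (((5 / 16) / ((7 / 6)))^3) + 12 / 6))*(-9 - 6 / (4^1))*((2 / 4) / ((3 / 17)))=582073387 / 27000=21558.27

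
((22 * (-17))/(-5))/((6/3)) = 187/5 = 37.40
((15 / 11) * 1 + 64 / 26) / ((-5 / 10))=-1094 / 143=-7.65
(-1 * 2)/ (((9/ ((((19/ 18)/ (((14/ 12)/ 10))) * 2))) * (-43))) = 760/ 8127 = 0.09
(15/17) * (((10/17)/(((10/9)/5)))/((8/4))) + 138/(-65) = -35889/37570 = -0.96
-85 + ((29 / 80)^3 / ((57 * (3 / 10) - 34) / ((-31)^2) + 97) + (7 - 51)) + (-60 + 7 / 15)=-8996495228411 / 47718451200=-188.53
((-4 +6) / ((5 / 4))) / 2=4 / 5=0.80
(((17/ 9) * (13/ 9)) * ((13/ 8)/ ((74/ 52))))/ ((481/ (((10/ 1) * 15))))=71825/ 73926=0.97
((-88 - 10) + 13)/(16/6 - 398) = 255/1186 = 0.22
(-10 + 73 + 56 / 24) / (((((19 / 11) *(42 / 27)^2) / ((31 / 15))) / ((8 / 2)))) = 12276 / 95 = 129.22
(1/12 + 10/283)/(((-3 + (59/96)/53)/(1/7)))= -170872/30121105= -0.01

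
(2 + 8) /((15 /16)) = 32 /3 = 10.67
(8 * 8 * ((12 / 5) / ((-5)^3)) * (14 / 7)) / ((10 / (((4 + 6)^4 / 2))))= -6144 / 5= -1228.80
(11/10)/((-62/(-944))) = 2596/155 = 16.75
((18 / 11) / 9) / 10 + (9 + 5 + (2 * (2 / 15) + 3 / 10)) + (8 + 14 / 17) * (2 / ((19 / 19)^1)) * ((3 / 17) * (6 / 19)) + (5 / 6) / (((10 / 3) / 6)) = 15464114 / 906015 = 17.07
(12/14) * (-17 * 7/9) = -34/3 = -11.33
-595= -595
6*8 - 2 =46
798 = 798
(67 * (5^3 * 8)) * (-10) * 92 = -61640000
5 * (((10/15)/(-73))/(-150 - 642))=5/86724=0.00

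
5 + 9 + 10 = 24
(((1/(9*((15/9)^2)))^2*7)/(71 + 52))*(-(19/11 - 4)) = 7/33825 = 0.00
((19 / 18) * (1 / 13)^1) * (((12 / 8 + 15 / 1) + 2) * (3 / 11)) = 703 / 1716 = 0.41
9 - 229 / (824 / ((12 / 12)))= 7187 / 824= 8.72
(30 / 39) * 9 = 90 / 13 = 6.92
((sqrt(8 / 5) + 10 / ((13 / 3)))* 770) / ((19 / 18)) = 5544* sqrt(10) / 19 + 415800 / 247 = 2606.12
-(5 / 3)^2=-25 / 9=-2.78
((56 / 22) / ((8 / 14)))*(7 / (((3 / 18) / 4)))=8232 / 11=748.36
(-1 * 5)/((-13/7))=35/13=2.69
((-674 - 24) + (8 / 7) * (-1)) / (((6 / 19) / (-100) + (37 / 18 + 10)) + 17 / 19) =-20921850 / 387443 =-54.00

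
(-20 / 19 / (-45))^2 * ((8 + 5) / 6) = 104 / 87723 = 0.00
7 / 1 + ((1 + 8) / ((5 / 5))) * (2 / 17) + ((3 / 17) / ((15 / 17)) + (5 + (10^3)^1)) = 86127 / 85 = 1013.26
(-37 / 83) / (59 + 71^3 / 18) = -666 / 29794759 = -0.00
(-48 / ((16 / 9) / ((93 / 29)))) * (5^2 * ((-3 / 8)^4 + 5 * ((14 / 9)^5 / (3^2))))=-10996.08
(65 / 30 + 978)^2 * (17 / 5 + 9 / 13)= 4599959413 / 1170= 3931589.24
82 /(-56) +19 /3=409 /84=4.87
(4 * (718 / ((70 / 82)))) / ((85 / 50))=235504 / 119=1979.03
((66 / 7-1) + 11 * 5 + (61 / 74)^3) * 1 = 181508323 / 2836568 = 63.99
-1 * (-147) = 147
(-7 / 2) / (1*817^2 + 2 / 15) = -105 / 20024674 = -0.00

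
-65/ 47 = -1.38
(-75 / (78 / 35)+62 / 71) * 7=-423591 / 1846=-229.46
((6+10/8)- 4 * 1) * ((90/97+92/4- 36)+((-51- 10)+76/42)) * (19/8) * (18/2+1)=-5500.59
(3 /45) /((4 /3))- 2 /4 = -0.45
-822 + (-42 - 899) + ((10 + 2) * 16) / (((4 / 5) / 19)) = 2797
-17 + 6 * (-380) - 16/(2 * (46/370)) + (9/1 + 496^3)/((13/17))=47710656452/299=159567412.88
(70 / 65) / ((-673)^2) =14 / 5888077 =0.00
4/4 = 1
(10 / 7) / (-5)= -2 / 7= -0.29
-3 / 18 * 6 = -1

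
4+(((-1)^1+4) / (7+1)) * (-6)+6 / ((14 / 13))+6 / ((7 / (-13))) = -107 / 28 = -3.82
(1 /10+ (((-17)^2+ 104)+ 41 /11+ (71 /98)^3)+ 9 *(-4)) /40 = 18698110941 /2070622400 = 9.03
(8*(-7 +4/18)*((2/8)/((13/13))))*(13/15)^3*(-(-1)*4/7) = -1072136/212625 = -5.04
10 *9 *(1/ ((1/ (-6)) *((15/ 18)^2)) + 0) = -777.60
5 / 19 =0.26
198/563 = 0.35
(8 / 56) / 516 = 0.00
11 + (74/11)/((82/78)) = 7847/451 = 17.40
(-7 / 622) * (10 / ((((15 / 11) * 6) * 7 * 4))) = -11 / 22392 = -0.00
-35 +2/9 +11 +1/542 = -115979/4878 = -23.78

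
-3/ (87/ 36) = -36/ 29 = -1.24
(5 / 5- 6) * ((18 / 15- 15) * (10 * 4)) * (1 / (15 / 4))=736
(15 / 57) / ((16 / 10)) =25 / 152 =0.16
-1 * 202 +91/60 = -12029/60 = -200.48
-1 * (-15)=15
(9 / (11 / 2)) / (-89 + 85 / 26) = -156 / 8173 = -0.02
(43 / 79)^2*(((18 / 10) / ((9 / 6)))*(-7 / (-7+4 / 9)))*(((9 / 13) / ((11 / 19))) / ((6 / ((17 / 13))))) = 338627709 / 3422595605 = 0.10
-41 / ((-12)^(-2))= -5904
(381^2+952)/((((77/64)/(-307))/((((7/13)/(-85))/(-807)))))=-260984384/891735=-292.67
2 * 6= 12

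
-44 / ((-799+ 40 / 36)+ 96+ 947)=-198 / 1103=-0.18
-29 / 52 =-0.56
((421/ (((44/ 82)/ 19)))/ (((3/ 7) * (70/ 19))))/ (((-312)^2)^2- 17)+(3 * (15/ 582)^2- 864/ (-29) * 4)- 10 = 93152523730221913583/ 853245058161097470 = 109.17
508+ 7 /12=6103 /12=508.58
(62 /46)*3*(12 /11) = 4.41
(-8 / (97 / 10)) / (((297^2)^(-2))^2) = -4843302352113267020880 / 97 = -49930952083641928050.31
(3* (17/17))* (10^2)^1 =300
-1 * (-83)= 83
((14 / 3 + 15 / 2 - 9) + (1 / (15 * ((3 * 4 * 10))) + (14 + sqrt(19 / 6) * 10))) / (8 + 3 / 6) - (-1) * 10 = 10 * sqrt(114) / 51 + 183901 / 15300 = 14.11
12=12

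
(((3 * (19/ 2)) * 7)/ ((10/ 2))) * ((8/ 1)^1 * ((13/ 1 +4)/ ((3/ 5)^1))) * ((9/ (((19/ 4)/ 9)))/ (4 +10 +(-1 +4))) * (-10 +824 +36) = 7711200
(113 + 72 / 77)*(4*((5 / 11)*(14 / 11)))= 350920 / 1331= 263.65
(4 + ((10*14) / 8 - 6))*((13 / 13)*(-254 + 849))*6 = 55335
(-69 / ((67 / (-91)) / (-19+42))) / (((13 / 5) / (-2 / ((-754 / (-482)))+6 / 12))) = -32604915 / 50518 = -645.41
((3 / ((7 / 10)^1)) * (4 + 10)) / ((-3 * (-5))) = 4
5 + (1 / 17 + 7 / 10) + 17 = 3869 / 170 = 22.76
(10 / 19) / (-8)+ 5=375 / 76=4.93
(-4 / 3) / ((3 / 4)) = -16 / 9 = -1.78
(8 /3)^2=7.11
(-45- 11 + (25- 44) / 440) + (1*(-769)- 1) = -363459 / 440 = -826.04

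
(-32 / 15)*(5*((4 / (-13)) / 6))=64 / 117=0.55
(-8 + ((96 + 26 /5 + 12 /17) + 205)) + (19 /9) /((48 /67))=11084029 /36720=301.85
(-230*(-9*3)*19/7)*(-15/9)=-196650/7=-28092.86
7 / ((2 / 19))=133 / 2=66.50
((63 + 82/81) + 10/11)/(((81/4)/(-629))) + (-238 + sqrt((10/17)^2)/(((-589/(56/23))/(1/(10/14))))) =-37473093422746/16620909129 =-2254.58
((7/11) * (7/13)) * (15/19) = 0.27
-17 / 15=-1.13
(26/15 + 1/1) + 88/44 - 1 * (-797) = 12026/15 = 801.73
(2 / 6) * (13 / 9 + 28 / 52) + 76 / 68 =10613 / 5967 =1.78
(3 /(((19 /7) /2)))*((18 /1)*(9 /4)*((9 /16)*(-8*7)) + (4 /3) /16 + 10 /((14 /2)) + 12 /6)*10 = -534340 /19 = -28123.16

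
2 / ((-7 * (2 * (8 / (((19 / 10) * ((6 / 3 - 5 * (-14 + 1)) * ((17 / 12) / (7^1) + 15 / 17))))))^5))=-29812548785258002760556847203157 / 2179259735632331459788800000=-13680.13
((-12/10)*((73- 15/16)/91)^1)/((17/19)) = -65721/61880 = -1.06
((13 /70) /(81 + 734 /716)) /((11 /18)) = 41886 /11305525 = 0.00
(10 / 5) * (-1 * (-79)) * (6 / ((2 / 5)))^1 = 2370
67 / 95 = 0.71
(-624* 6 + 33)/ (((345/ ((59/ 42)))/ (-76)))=2773354/ 2415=1148.39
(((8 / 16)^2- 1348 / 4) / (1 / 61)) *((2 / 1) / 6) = -6847.25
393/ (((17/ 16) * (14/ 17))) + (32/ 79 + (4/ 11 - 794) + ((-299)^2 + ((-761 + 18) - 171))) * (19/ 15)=111527.92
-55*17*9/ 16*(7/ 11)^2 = -37485/ 176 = -212.98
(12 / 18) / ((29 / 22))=44 / 87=0.51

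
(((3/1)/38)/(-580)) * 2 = -3/11020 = -0.00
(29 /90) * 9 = 29 /10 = 2.90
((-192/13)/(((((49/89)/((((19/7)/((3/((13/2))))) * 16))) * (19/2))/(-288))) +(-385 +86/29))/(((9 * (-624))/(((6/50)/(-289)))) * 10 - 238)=757367775/1345349276614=0.00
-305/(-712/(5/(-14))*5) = -305/9968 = -0.03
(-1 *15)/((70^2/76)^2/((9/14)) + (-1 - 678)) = -48735/18802679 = -0.00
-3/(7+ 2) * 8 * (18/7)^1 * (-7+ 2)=240/7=34.29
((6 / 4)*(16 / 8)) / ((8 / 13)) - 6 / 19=693 / 152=4.56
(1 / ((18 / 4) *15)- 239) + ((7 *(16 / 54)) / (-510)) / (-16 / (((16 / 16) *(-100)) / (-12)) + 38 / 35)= -120112699 / 502605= -238.98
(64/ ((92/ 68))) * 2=2176/ 23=94.61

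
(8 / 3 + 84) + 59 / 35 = 9277 / 105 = 88.35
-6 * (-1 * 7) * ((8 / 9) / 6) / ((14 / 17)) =68 / 9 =7.56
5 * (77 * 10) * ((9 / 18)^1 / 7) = 275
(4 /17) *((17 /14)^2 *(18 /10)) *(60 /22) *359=329562 /539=611.43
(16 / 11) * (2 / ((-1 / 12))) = -384 / 11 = -34.91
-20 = -20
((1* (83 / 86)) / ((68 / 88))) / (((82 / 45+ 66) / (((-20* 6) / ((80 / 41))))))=-5053455 / 4462024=-1.13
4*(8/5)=6.40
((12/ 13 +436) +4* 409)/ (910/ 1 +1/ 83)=2236684/ 981903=2.28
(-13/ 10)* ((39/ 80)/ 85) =-507/ 68000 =-0.01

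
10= 10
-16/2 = -8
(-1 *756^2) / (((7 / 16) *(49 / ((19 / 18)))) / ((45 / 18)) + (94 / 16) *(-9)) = 48263040 / 3779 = 12771.38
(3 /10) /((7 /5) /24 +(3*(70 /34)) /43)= 1.49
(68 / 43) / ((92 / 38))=646 / 989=0.65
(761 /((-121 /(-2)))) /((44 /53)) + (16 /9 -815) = -19120181 /23958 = -798.07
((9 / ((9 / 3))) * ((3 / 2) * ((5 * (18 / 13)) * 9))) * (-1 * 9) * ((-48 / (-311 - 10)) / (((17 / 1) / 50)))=-26244000 / 23647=-1109.82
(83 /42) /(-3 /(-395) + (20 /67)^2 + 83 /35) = 147171865 /183807852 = 0.80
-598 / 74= -299 / 37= -8.08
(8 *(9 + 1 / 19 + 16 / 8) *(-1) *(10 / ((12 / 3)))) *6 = -25200 / 19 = -1326.32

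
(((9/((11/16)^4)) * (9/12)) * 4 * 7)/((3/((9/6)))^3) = 1548288/14641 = 105.75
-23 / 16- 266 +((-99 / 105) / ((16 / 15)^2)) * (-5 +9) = -121297 / 448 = -270.75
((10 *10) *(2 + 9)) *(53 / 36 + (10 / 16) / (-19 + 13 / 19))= 3303025 / 2088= 1581.91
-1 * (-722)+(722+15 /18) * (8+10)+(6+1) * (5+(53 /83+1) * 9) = 13871.23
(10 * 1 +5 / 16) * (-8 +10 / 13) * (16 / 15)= -1034 / 13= -79.54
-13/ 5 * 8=-104/ 5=-20.80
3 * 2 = 6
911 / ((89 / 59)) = 53749 / 89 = 603.92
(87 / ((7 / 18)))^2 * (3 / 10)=3678534 / 245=15014.42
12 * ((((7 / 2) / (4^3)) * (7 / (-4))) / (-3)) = 49 / 128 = 0.38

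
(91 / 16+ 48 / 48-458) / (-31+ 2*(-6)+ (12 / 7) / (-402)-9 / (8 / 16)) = 7.40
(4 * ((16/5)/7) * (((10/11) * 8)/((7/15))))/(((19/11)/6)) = 92160/931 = 98.99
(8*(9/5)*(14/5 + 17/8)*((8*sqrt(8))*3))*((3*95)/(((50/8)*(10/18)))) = 174633408*sqrt(2)/625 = 395150.29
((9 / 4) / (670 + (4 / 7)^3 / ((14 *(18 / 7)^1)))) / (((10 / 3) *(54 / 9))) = 27783 / 165464480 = 0.00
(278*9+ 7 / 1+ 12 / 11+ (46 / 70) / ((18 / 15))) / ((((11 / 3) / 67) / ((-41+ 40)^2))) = 77714305 / 1694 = 45876.21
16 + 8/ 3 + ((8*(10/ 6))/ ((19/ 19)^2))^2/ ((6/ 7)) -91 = 3647/ 27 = 135.07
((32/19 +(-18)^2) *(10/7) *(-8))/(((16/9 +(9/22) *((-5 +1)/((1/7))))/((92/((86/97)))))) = 39913.47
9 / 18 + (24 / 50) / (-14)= 163 / 350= 0.47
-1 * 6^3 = -216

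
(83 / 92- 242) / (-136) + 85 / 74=1352457 / 462944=2.92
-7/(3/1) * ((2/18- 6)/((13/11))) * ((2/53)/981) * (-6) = -308/114777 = -0.00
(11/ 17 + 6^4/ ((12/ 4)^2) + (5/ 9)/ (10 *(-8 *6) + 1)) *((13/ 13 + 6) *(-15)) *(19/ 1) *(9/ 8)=-2643540585/ 8143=-324639.64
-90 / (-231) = 30 / 77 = 0.39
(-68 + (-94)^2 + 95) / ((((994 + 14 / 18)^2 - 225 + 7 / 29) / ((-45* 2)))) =-1873726830 / 2324002103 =-0.81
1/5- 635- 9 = -3219/5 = -643.80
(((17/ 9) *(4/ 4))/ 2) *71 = 67.06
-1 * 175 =-175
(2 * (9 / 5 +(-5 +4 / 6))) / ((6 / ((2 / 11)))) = -76 / 495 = -0.15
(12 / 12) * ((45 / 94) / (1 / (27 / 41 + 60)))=111915 / 3854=29.04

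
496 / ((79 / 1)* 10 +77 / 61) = 976 / 1557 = 0.63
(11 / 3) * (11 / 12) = 121 / 36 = 3.36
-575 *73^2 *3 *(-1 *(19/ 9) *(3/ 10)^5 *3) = 565891839/ 4000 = 141472.96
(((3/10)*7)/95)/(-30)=-7/9500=-0.00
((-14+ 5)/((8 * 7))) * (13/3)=-39/56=-0.70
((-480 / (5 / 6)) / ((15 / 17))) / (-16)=204 / 5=40.80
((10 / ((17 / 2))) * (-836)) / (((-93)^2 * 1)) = -16720 / 147033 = -0.11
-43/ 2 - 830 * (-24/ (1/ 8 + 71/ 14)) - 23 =735047/ 194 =3788.90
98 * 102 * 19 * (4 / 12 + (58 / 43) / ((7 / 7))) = 13737836 / 43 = 319484.56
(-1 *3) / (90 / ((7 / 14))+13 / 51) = -153 / 9193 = -0.02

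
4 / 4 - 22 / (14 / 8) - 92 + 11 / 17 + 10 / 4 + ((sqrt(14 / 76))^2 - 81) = -409784 / 2261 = -181.24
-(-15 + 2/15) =223/15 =14.87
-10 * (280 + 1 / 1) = -2810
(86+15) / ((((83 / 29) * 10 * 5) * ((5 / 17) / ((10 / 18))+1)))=49793 / 107900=0.46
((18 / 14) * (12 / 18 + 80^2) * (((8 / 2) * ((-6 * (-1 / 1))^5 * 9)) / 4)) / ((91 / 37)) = 149165437248 / 637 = 234168661.30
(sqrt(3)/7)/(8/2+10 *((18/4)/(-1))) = -sqrt(3)/287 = -0.01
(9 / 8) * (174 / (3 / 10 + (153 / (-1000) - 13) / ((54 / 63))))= -1174500 / 90271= -13.01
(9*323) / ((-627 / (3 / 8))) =-153 / 88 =-1.74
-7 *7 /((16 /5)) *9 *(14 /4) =-15435 /32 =-482.34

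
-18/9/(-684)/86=1/29412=0.00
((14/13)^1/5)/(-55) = -0.00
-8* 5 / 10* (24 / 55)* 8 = -768 / 55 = -13.96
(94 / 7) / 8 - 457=-12749 / 28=-455.32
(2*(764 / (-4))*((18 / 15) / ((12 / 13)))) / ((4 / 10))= -2483 / 2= -1241.50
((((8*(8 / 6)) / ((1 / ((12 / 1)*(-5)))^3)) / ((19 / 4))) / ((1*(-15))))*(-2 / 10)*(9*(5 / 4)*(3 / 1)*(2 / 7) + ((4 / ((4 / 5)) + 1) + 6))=-139972.33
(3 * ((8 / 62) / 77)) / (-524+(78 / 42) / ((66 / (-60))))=-6 / 627409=-0.00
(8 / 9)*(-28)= -224 / 9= -24.89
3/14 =0.21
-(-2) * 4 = 8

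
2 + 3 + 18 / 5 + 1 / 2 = 91 / 10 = 9.10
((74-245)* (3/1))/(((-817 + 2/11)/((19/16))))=35739/47920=0.75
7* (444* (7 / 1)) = 21756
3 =3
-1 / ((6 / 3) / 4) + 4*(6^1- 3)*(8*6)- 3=571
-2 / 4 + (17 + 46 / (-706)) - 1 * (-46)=44079 / 706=62.43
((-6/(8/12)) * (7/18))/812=-1/232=-0.00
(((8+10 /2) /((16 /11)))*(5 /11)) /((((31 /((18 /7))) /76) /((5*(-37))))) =-2056275 /434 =-4737.96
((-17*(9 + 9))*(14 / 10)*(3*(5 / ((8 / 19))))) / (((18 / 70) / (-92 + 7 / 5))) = 21508893 / 4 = 5377223.25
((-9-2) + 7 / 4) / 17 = -37 / 68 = -0.54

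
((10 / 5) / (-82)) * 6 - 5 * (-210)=43044 / 41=1049.85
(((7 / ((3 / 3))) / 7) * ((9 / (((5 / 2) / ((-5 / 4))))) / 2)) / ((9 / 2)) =-1 / 2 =-0.50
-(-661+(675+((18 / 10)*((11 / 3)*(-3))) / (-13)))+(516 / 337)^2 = -97284481 / 7381985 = -13.18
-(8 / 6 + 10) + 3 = -25 / 3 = -8.33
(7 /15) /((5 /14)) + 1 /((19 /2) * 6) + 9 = 4904 /475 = 10.32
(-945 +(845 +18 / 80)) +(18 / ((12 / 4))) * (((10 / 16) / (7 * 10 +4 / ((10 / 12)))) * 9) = -371471 / 3740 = -99.32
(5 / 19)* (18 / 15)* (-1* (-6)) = 36 / 19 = 1.89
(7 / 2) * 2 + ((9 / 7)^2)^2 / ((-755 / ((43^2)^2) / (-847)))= 2714122969436 / 258965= 10480655.57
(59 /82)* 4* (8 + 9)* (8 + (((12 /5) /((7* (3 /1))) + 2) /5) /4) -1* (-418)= 5844661 /7175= 814.59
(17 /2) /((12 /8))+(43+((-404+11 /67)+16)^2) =2026316069 /13467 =150465.29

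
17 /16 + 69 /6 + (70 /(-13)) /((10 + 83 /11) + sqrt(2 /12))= 8470 * sqrt(6) /2903849 + 569407089 /46461584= 12.26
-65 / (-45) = 13 / 9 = 1.44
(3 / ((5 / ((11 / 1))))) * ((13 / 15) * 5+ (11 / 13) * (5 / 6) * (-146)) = -42306 / 65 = -650.86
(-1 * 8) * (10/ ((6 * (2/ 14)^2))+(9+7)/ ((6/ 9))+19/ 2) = -2764/ 3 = -921.33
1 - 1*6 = -5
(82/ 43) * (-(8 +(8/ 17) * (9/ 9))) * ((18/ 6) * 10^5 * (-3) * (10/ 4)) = 26568000000/ 731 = 36344733.24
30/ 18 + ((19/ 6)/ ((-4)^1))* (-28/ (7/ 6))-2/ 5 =304/ 15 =20.27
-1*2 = -2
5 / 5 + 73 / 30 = 103 / 30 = 3.43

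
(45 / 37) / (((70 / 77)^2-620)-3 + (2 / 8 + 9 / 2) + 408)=-7260 / 1250119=-0.01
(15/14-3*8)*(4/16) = -321/56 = -5.73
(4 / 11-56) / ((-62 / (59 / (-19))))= -18054 / 6479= -2.79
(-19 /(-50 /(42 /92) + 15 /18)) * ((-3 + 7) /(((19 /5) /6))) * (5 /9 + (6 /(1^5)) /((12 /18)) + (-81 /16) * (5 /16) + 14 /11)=1640359 /160688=10.21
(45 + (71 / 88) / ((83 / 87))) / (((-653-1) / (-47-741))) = 21988943 / 398068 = 55.24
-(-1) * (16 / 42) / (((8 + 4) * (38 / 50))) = 50 / 1197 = 0.04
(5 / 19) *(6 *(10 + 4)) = 420 / 19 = 22.11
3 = 3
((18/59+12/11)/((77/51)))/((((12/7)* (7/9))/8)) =277236/49973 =5.55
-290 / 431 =-0.67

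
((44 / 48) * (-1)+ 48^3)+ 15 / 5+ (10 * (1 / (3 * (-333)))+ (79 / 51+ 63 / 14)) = 7513287511 / 67932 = 110600.12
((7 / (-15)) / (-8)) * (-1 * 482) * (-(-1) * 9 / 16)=-5061 / 320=-15.82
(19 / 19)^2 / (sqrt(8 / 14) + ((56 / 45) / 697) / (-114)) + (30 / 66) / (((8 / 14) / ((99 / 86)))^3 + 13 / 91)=3196246718025 *sqrt(7) / 6392493433306 + 96706186456143398526 / 56415183271207793891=3.04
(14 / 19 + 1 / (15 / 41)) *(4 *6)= 7912 / 95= 83.28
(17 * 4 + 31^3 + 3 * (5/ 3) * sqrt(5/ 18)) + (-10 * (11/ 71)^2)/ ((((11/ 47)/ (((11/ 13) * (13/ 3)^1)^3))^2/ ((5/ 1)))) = -85940401799/ 3674889 + 5 * sqrt(10)/ 6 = -23383.21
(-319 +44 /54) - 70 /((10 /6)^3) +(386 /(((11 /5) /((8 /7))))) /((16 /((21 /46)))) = -111886261 /341550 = -327.58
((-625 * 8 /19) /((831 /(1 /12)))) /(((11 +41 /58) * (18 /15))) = -181250 /96486579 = -0.00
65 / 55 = 13 / 11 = 1.18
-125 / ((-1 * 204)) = 125 / 204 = 0.61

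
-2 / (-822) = 1 / 411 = 0.00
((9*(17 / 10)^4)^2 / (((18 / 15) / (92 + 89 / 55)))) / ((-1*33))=-323263575573381 / 24200000000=-13358.00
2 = 2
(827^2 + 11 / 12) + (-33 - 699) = 683197.92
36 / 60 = 3 / 5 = 0.60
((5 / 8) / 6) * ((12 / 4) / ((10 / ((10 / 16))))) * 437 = 2185 / 256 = 8.54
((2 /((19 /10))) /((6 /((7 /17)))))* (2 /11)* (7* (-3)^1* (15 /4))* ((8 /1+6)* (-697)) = 2109450 /209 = 10093.06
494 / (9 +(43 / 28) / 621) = 8589672 / 156535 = 54.87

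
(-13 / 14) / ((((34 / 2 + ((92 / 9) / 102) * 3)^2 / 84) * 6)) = -0.04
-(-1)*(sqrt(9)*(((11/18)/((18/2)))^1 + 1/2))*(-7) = -322/27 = -11.93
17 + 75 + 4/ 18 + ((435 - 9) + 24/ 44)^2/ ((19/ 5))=992577050/ 20691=47971.44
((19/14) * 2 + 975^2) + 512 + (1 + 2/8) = 26631947/28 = 951140.96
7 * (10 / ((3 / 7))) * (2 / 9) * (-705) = -230300 / 9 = -25588.89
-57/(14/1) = -57/14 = -4.07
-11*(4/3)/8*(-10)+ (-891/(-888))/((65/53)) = 19.15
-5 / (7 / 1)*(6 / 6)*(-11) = 55 / 7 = 7.86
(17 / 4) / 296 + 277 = 327985 / 1184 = 277.01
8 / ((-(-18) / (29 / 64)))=29 / 144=0.20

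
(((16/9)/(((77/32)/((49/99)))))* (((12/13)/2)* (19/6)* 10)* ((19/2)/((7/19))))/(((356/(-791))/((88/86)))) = -13889200640/44328141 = -313.33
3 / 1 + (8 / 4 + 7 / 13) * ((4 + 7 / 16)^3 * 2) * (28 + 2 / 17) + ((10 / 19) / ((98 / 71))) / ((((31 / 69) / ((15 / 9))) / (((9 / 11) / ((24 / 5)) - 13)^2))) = 10044256871170589 / 790294529024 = 12709.51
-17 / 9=-1.89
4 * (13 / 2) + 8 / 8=27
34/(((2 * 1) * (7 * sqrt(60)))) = 17 * sqrt(15)/210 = 0.31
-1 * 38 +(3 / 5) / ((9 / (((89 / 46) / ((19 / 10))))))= -49729 / 1311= -37.93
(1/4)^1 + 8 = 33/4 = 8.25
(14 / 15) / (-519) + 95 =739561 / 7785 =95.00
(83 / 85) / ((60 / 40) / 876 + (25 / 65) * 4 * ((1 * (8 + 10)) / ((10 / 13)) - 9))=630136 / 14297425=0.04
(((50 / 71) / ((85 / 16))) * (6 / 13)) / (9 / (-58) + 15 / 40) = 74240 / 266747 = 0.28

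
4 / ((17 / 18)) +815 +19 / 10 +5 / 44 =3071471 / 3740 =821.25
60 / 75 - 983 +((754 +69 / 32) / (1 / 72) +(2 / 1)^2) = 1069301 / 20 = 53465.05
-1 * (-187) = 187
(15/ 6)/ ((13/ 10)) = 25/ 13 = 1.92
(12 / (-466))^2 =36 / 54289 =0.00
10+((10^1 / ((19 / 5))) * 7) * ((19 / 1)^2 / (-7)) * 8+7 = -7583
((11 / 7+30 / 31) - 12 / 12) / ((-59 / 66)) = -22044 / 12803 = -1.72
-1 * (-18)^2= -324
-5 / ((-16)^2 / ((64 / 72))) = -5 / 288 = -0.02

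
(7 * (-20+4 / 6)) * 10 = -4060 / 3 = -1353.33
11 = 11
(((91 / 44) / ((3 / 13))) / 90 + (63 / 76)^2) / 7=964013 / 8577360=0.11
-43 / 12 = -3.58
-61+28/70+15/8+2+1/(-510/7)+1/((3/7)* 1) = -110987/2040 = -54.41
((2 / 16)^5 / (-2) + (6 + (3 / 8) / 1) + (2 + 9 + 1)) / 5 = 1204223 / 327680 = 3.67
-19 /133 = -1 /7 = -0.14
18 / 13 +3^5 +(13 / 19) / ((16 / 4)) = 241621 / 988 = 244.56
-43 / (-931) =43 / 931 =0.05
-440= -440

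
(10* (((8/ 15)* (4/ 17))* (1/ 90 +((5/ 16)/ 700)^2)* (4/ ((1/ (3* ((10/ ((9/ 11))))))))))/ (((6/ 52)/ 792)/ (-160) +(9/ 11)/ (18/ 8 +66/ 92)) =50514088768/ 6810509349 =7.42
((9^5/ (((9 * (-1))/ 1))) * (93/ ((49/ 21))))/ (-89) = 1830519/ 623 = 2938.23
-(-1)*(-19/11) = -19/11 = -1.73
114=114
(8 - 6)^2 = 4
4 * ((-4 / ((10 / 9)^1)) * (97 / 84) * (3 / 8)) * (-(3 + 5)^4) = 893952 / 35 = 25541.49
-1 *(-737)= 737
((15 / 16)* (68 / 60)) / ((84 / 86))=731 / 672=1.09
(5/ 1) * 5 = 25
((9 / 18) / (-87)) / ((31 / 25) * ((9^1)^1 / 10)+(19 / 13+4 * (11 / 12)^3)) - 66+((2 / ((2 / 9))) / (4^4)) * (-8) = -244336375263 / 3686300896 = -66.28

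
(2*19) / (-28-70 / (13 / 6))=-247 / 392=-0.63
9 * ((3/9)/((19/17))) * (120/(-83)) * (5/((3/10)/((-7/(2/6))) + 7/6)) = -3213000/190817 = -16.84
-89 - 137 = -226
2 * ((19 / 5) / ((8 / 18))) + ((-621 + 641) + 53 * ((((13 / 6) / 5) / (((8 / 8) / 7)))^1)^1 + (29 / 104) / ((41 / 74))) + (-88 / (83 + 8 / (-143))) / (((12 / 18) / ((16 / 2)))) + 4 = 71932677211 / 379314780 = 189.64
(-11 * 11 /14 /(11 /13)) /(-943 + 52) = 13 /1134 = 0.01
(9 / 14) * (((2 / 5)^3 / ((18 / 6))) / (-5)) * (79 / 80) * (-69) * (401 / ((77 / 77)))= 6557553 / 87500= 74.94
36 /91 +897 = 81663 /91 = 897.40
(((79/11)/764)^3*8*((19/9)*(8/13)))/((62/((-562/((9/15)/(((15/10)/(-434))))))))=13161676105/29197484595315036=0.00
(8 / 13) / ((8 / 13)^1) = 1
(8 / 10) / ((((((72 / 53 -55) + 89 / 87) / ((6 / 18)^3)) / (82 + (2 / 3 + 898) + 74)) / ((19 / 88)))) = -23099573 / 180148320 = -0.13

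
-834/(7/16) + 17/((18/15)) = -79469/42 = -1892.12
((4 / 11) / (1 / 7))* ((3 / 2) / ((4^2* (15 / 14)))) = 49 / 220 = 0.22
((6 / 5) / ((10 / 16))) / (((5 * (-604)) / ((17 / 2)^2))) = -867 / 18875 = -0.05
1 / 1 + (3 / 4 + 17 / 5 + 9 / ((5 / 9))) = 427 / 20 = 21.35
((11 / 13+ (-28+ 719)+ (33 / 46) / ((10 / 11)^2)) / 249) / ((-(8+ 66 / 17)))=-234737751 / 1002606800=-0.23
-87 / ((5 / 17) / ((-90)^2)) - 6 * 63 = -2396358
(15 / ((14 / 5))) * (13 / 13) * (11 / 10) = 165 / 28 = 5.89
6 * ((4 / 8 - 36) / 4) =-213 / 4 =-53.25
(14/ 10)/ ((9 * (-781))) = -7/ 35145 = -0.00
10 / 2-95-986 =-1076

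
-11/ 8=-1.38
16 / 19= 0.84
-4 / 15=-0.27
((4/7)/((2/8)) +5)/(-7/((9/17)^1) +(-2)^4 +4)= 459/427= 1.07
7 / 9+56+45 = 916 / 9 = 101.78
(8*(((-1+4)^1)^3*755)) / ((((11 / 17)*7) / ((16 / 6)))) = 96012.47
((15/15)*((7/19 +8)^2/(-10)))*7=-176967/3610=-49.02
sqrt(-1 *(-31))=sqrt(31)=5.57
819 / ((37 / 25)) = 20475 / 37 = 553.38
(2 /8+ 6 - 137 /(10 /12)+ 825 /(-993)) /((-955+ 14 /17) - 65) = 17891701 /114698120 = 0.16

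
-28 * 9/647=-0.39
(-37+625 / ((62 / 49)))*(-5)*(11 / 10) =-311641 / 124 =-2513.23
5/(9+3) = 5/12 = 0.42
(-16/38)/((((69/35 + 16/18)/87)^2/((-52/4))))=78107538600/15424219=5063.95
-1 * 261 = -261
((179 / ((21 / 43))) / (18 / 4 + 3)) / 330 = 7697 / 51975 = 0.15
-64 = -64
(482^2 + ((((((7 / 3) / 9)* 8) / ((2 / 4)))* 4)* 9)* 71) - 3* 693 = 722543 / 3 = 240847.67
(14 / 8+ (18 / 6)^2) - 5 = 23 / 4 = 5.75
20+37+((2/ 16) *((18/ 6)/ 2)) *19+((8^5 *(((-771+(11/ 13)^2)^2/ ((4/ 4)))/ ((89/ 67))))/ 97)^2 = 22147251514720641715959275202542617/ 972725459410476304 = 22768244935362400.84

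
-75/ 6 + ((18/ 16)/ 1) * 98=391/ 4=97.75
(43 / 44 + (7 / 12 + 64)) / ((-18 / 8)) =-8654 / 297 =-29.14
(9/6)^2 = 9/4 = 2.25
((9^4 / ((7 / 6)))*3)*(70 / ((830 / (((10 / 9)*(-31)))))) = -4067820 / 83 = -49009.88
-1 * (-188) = 188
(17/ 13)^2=289/ 169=1.71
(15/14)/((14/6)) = 45/98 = 0.46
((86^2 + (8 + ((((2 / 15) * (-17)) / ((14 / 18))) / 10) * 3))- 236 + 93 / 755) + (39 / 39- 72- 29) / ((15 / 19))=558142156 / 79275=7040.58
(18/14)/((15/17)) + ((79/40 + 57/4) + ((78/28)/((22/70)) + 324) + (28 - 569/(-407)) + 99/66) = 43469337/113960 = 381.44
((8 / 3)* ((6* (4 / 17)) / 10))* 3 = 1.13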